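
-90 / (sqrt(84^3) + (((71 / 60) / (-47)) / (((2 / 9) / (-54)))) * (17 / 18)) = 68074800 / 77582778253 - 1979264000 * sqrt(21) / 77582778253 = -0.12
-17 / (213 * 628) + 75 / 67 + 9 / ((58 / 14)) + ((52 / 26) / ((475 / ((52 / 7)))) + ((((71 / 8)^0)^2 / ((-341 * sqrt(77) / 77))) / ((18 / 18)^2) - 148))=-125026849739467 / 864178977900 - sqrt(77) / 341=-144.70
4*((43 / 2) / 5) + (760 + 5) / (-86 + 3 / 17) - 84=-552331 / 7295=-75.71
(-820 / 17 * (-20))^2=268960000 / 289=930657.44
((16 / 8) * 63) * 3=378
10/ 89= 0.11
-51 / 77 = -0.66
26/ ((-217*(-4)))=13/ 434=0.03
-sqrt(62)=-7.87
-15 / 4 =-3.75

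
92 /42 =46 /21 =2.19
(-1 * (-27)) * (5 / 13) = 135 / 13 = 10.38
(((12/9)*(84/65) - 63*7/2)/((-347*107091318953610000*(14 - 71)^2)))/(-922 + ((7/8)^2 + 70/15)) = -56882/28772086286322992019547603125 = -0.00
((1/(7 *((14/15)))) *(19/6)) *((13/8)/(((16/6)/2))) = 3705/6272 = 0.59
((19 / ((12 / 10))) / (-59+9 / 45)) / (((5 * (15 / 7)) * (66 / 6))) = -0.00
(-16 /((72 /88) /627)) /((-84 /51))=156332 /21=7444.38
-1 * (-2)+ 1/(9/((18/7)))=16/7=2.29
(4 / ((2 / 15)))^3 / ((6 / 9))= 40500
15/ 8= 1.88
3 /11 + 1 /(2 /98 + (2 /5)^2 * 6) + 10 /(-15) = 24812 /39633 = 0.63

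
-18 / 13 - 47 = -629 / 13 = -48.38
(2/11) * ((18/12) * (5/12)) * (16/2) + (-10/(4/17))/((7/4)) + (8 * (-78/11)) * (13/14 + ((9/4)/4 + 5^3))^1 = -554313/77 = -7198.87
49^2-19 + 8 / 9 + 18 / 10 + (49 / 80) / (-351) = 13392403 / 5616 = 2384.69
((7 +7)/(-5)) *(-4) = 56/5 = 11.20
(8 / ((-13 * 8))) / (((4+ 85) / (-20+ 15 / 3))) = 15 / 1157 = 0.01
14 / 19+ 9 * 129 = 22073 / 19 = 1161.74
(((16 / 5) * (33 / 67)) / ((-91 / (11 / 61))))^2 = 33732864 / 3458056372225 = 0.00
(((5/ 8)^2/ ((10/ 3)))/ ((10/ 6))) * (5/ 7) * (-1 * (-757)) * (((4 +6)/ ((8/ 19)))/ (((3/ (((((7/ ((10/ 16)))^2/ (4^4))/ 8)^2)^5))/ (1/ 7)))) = 0.00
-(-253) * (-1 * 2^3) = -2024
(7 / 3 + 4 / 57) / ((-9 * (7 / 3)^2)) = -137 / 2793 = -0.05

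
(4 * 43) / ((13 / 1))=13.23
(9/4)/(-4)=-9/16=-0.56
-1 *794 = -794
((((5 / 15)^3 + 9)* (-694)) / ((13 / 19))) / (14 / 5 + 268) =-8043460 / 237627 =-33.85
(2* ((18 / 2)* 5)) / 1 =90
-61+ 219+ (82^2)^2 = 45212334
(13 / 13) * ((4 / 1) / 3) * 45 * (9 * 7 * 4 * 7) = 105840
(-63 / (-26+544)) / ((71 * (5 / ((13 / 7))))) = -117 / 183890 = -0.00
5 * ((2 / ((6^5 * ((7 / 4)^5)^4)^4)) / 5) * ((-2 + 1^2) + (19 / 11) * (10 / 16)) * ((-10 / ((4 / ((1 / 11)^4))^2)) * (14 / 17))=-435561429658801233233119497512663310663680 / 115625947155982373067148304997123928973412354034251416349602004715194601110871369716603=-0.00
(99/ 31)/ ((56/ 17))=1683/ 1736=0.97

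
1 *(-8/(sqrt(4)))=-4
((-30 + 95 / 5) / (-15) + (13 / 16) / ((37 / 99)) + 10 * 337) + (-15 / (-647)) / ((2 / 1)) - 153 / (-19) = 369073074661 / 109161840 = 3380.97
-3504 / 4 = -876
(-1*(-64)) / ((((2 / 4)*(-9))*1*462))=-64 / 2079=-0.03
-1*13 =-13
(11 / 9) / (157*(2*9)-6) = 11 / 25380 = 0.00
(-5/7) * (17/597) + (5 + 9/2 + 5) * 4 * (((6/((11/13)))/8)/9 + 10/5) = 11188099/91938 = 121.69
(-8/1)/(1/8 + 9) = -64/73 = -0.88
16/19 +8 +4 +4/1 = 320/19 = 16.84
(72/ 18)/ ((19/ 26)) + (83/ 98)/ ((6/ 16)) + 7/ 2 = 62743/ 5586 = 11.23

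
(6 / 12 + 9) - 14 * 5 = -121 / 2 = -60.50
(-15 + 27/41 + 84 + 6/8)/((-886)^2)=11547/128739344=0.00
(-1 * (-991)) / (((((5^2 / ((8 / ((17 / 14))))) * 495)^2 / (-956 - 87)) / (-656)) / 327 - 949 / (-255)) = 236409283092541440 / 891565503081157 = 265.16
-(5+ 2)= -7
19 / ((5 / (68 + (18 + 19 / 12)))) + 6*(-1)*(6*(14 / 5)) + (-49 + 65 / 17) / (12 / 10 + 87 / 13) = 13156649 / 58140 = 226.29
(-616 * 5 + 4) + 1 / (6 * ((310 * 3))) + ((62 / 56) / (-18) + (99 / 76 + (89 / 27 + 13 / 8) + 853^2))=806564241197 / 1113210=724539.16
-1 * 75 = -75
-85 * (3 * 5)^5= -64546875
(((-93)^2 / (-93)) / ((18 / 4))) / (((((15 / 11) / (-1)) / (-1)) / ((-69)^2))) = -360778 / 5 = -72155.60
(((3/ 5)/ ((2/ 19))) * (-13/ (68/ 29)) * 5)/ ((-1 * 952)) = 21489/ 129472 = 0.17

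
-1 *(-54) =54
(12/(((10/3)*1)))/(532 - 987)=-18/2275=-0.01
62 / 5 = 12.40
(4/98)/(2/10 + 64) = 10/15729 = 0.00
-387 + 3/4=-1545/4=-386.25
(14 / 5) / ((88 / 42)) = 147 / 110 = 1.34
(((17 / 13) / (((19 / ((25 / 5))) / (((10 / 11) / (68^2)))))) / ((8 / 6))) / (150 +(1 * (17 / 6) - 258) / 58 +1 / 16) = 6525 / 18730840414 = 0.00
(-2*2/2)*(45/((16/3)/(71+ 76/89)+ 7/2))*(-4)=13813200/137143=100.72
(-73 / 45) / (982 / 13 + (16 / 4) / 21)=-6643 / 310110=-0.02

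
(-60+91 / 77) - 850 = -9997 / 11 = -908.82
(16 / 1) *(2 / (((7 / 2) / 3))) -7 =143 / 7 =20.43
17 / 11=1.55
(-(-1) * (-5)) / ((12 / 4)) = -1.67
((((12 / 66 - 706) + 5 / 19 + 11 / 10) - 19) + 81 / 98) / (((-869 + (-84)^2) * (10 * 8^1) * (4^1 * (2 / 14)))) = -2312637 / 905158100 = -0.00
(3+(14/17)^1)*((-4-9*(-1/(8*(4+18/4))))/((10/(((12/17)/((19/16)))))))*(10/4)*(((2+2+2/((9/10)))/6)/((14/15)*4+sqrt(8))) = -67012400/46766847+11966500*sqrt(2)/15588949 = -0.35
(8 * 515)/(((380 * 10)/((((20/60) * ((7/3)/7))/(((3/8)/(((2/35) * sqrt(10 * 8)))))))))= 6592 * sqrt(5)/89775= 0.16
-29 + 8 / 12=-85 / 3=-28.33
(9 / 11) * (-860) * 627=-441180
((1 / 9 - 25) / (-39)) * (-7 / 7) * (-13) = 224 / 27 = 8.30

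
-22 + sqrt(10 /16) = -22 + sqrt(10) /4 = -21.21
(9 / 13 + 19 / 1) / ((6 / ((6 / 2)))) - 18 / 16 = 907 / 104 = 8.72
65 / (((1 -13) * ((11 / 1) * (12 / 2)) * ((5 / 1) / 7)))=-0.11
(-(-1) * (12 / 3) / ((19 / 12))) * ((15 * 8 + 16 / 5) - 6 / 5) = 5856 / 19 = 308.21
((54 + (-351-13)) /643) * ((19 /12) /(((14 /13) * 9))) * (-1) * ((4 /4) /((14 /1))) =0.01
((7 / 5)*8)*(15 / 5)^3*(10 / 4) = 756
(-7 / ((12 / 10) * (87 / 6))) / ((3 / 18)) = -2.41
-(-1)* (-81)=-81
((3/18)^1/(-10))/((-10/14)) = 7/300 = 0.02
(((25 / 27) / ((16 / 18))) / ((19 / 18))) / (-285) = -0.00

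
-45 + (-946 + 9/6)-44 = -1033.50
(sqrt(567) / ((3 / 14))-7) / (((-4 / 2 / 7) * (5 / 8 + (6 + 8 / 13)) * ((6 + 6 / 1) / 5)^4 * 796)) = 398125 / 3107227392-398125 * sqrt(7) / 517871232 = -0.00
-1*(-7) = 7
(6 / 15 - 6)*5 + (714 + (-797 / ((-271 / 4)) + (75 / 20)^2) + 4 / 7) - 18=21076361 / 30352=694.40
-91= -91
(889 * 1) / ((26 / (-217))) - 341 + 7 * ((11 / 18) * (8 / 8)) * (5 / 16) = -29051171 / 3744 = -7759.39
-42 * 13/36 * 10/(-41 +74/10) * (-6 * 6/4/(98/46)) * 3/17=-22425/6664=-3.37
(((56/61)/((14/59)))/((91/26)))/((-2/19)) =-4484/427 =-10.50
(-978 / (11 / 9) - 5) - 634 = -15831 / 11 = -1439.18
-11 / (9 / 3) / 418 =-1 / 114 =-0.01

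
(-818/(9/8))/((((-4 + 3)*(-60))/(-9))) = 1636/15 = 109.07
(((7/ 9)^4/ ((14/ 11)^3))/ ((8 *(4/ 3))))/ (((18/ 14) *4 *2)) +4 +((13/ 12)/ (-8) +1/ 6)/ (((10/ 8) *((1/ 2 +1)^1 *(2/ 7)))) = 818299087/ 201553920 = 4.06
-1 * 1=-1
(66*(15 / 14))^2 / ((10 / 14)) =49005 / 7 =7000.71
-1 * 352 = -352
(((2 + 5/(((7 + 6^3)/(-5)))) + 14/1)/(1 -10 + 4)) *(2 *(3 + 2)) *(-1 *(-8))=-56688/223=-254.21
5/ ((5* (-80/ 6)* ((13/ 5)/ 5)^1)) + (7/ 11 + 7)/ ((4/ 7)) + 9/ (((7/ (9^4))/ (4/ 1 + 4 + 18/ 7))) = 4999593171/ 56056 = 89189.26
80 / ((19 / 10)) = 800 / 19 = 42.11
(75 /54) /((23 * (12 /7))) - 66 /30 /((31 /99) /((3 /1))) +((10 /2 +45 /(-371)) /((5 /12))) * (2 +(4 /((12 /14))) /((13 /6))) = 102484237627 /3713902920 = 27.59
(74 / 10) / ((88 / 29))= 1073 / 440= 2.44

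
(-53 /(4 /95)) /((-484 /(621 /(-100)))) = -625347 /38720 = -16.15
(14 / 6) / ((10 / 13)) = 91 / 30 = 3.03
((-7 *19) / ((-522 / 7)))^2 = 866761 / 272484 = 3.18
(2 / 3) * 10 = 20 / 3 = 6.67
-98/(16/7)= -343/8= -42.88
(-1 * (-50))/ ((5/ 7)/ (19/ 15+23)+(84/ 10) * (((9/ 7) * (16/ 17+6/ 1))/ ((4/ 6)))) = 10829000/ 24360159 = 0.44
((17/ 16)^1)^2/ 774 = 289/ 198144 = 0.00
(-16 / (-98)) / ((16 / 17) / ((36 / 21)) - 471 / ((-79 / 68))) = 4029 / 10018295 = 0.00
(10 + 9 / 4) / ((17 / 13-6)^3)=-107653 / 907924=-0.12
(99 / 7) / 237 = 33 / 553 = 0.06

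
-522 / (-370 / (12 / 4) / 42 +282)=-32886 / 17581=-1.87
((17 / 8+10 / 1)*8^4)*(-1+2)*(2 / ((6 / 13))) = 645632 / 3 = 215210.67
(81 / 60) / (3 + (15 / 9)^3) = 729 / 4120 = 0.18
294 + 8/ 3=890/ 3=296.67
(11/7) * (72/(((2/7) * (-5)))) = -396/5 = -79.20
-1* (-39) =39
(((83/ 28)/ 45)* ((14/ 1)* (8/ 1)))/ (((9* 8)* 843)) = 83/ 682830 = 0.00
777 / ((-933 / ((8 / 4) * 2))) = -1036 / 311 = -3.33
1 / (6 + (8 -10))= 0.25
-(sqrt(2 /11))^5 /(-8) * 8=4 * sqrt(22) /1331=0.01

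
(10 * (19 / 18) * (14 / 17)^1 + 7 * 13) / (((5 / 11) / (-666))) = -12415942 / 85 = -146069.91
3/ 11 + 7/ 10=107/ 110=0.97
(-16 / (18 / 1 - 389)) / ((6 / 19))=152 / 1113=0.14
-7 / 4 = -1.75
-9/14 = -0.64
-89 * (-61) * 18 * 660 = 64496520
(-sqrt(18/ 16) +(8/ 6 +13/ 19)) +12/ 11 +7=6338/ 627 - 3*sqrt(2)/ 4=9.05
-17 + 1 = -16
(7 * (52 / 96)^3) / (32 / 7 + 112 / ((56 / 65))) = 107653 / 13022208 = 0.01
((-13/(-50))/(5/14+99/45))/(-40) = -0.00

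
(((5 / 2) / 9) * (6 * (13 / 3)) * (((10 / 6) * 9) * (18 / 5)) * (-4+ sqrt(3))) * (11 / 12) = -1430+ 715 * sqrt(3) / 2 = -810.79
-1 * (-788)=788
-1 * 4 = -4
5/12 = 0.42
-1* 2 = -2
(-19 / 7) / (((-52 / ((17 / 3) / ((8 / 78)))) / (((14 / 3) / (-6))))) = -323 / 144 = -2.24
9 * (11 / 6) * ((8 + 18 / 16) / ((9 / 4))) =803 / 12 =66.92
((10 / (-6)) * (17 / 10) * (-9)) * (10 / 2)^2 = 1275 / 2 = 637.50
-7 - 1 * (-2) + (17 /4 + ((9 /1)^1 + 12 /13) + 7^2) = 3025 /52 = 58.17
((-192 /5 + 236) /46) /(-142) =-0.03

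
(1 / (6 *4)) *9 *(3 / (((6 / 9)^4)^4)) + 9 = 392139081 / 524288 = 747.95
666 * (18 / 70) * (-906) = -5430564 / 35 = -155158.97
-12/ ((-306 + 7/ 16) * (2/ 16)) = 0.31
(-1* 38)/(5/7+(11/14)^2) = -7448/261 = -28.54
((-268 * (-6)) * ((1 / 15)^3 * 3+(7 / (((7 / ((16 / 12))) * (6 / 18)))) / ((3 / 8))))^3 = 266162383075209606656 / 52734375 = 5047227412389.16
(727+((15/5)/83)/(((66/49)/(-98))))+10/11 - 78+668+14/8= 4809791/3652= 1317.03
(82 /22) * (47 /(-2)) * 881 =-1697687 /22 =-77167.59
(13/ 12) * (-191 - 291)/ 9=-3133/ 54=-58.02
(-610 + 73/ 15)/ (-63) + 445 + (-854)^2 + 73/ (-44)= 30343792783/ 41580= 729768.95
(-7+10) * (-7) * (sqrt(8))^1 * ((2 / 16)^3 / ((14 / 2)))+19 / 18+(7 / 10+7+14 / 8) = 1891 / 180 - 3 * sqrt(2) / 256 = 10.49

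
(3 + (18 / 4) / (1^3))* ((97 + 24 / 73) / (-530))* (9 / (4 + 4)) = -191835 / 123808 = -1.55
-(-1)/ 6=1/ 6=0.17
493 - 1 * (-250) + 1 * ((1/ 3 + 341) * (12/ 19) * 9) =50981/ 19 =2683.21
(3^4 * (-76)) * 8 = -49248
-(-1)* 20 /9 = 20 /9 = 2.22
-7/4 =-1.75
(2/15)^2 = 4/225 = 0.02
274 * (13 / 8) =1781 / 4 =445.25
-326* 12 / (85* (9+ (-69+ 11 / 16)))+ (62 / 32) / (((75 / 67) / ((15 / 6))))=39517073 / 7743840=5.10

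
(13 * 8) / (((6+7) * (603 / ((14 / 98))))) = 0.00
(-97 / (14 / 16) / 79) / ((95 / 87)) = -67512 / 52535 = -1.29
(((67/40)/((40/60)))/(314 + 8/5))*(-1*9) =-603/8416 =-0.07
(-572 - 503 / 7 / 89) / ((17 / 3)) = -101.08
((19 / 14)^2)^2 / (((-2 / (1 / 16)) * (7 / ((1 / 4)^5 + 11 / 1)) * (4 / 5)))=-7340330325 / 35246833664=-0.21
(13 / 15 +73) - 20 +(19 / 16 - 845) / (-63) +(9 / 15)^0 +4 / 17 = 5868721 / 85680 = 68.50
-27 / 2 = -13.50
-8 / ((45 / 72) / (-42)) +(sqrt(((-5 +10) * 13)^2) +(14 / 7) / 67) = 201881 / 335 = 602.63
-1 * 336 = -336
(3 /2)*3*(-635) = -2857.50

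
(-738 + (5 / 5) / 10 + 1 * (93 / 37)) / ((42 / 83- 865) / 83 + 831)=-1874448677 / 2091612220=-0.90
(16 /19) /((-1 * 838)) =-8 /7961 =-0.00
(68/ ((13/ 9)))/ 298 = 306/ 1937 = 0.16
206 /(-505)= -206 /505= -0.41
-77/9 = -8.56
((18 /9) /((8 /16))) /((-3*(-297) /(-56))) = -0.25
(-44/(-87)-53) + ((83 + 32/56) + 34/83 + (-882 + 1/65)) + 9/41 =-114539079428/134707755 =-850.28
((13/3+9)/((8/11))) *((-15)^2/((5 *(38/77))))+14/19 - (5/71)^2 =320369723/191558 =1672.44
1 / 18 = 0.06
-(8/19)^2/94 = -32/16967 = -0.00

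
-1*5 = -5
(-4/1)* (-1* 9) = 36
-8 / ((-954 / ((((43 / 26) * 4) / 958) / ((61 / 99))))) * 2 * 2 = 7568 / 20131891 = 0.00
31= 31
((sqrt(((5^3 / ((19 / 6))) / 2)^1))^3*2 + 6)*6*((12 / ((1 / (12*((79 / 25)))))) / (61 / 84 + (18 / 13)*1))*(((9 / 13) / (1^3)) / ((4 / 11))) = 851425344 / 57625 + 4257126720*sqrt(285) / 166421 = 446623.25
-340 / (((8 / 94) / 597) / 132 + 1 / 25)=-8499.77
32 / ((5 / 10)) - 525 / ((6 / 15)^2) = -12869 / 4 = -3217.25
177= 177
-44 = -44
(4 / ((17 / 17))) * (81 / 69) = 108 / 23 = 4.70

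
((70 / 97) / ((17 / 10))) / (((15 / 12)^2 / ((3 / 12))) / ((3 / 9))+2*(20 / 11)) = 6160 / 324853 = 0.02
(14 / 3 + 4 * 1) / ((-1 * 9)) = -26 / 27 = -0.96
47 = 47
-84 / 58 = -42 / 29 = -1.45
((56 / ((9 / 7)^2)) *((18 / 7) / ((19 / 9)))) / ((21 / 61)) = 6832 / 57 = 119.86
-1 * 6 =-6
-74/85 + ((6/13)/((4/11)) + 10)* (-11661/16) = -22342153/2720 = -8214.03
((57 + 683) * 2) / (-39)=-1480 / 39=-37.95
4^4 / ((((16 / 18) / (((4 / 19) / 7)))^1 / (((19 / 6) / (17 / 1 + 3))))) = 48 / 35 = 1.37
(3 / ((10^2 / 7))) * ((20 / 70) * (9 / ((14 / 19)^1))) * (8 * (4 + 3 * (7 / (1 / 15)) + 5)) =332424 / 175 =1899.57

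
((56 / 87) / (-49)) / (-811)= 8 / 493899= 0.00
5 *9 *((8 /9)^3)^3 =671088640 /43046721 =15.59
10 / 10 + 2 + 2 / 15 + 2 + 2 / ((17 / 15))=1759 / 255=6.90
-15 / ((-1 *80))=0.19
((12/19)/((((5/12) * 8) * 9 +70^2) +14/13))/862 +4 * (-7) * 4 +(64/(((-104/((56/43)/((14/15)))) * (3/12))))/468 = -213642496825259/1907397308076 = -112.01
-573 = -573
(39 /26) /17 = 3 /34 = 0.09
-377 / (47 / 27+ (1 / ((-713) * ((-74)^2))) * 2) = -19871382726 / 91753091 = -216.57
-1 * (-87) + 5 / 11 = 962 / 11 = 87.45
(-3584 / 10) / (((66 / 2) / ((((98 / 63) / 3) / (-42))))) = 1792 / 13365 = 0.13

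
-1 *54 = -54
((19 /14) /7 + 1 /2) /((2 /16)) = 272 /49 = 5.55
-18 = -18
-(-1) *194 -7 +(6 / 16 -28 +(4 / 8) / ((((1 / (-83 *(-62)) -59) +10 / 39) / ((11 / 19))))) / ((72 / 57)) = 373775586599 / 2263573824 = 165.13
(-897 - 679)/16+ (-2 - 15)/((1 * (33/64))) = -8677/66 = -131.47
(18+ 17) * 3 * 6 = 630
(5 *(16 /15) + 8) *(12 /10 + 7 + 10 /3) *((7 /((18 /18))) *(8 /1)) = 77504 /9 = 8611.56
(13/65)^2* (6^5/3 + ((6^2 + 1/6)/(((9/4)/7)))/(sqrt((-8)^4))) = 2241007/21600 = 103.75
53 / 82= 0.65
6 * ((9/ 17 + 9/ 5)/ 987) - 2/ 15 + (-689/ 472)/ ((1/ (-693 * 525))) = 21030410061319/ 39598440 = 531091.88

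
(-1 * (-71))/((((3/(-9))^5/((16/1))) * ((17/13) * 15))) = -1196208/85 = -14073.04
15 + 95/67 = 1100/67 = 16.42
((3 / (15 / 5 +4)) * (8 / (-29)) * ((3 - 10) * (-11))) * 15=-3960 / 29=-136.55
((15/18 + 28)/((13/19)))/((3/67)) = 220229/234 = 941.15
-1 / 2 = -0.50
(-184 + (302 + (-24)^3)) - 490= -14196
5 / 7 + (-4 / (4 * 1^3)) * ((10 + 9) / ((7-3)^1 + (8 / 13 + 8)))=-909 / 1148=-0.79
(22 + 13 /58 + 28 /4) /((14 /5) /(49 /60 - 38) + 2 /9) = 198.91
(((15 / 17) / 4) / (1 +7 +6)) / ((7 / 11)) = 165 / 6664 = 0.02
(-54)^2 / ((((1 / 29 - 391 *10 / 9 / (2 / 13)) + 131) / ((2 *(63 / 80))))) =-1712421 / 1004050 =-1.71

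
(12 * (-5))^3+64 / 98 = -10583968 / 49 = -215999.35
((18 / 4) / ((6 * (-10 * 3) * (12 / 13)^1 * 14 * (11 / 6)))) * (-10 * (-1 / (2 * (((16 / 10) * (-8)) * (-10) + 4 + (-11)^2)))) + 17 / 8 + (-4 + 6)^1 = 2571479 / 623392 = 4.12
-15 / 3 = -5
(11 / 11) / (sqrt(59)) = sqrt(59) / 59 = 0.13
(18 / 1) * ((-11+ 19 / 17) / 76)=-756 / 323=-2.34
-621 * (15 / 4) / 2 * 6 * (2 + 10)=-83835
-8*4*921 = -29472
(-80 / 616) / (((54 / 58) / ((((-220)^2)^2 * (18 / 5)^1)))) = -24703360000 / 21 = -1176350476.19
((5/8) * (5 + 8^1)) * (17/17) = 65/8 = 8.12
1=1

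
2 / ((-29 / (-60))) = 120 / 29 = 4.14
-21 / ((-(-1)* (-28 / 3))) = 9 / 4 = 2.25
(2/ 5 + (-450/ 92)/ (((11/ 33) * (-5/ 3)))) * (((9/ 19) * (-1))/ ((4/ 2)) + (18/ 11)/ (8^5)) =-2.18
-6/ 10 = -3/ 5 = -0.60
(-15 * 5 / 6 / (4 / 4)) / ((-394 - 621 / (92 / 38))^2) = -50 / 1692601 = -0.00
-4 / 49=-0.08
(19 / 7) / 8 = 19 / 56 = 0.34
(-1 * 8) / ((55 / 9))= -72 / 55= -1.31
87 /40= 2.18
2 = 2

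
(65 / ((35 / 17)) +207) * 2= 3340 / 7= 477.14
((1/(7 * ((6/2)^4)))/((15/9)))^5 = 1/753631499840625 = 0.00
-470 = -470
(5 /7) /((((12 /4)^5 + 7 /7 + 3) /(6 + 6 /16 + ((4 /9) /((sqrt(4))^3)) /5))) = 121 /6552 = 0.02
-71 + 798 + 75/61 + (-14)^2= 56378/61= 924.23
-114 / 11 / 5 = -114 / 55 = -2.07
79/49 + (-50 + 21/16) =-36907/784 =-47.08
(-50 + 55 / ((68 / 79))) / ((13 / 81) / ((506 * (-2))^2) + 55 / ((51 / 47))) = 2799753660 / 10211447243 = 0.27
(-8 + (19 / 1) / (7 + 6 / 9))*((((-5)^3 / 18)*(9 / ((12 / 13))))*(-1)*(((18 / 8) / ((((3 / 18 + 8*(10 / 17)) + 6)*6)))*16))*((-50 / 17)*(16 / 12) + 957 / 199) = -1858819625 / 10151786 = -183.10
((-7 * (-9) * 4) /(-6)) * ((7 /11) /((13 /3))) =-882 /143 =-6.17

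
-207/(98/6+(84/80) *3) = -12420/1169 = -10.62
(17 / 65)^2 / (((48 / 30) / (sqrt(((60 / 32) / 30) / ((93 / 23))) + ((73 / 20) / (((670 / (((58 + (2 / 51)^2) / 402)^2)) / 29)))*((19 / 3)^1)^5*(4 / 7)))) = 289*sqrt(2139) / 2514720 + 29825559082595909663 / 36430974888649614000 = 0.82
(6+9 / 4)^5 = 39135393 / 1024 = 38218.16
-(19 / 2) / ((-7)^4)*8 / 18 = -38 / 21609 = -0.00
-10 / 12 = -5 / 6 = -0.83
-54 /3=-18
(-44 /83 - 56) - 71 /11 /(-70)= -3606947 /63910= -56.44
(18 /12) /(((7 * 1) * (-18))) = -1 /84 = -0.01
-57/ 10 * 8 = -228/ 5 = -45.60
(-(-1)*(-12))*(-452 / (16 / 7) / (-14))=-339 / 2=-169.50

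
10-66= -56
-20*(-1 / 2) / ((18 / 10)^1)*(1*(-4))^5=-51200 / 9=-5688.89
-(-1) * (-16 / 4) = -4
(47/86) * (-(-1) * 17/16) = 799/1376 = 0.58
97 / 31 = 3.13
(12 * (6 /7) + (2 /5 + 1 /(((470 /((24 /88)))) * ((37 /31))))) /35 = 14309143 /46866050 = 0.31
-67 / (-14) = 67 / 14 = 4.79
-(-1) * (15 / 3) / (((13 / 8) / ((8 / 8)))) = 40 / 13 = 3.08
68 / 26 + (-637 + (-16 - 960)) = -20935 / 13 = -1610.38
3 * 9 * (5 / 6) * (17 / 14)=765 / 28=27.32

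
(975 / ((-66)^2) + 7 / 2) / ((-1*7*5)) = -5407 / 50820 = -0.11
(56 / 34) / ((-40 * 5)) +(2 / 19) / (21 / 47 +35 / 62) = 4561849 / 47594050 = 0.10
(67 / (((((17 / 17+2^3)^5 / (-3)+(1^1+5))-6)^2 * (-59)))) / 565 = -67 / 12914662000815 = -0.00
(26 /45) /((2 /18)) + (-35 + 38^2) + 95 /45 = 63734 /45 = 1416.31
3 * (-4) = -12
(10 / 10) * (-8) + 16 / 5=-24 / 5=-4.80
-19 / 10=-1.90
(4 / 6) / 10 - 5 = -74 / 15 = -4.93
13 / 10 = 1.30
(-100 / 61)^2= 10000 / 3721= 2.69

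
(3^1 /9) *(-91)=-91 /3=-30.33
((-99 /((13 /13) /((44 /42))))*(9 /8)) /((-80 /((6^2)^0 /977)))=3267 /2188480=0.00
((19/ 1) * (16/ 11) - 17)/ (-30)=-39/ 110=-0.35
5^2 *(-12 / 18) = -50 / 3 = -16.67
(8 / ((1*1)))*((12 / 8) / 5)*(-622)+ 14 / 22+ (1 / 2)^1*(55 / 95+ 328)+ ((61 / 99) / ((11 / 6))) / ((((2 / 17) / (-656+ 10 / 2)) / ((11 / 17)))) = -5290287 / 2090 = -2531.24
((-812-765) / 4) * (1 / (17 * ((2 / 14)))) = -11039 / 68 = -162.34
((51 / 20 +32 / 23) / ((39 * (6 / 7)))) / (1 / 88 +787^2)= 139601 / 733357684215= 0.00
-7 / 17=-0.41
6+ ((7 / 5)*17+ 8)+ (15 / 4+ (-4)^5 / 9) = -13001 / 180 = -72.23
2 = 2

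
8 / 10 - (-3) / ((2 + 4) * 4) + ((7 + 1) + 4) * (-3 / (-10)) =181 / 40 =4.52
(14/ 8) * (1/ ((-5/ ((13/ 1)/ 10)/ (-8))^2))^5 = 252971435410849792/ 95367431640625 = 2652.60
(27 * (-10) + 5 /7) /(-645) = 377 /903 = 0.42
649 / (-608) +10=5431 / 608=8.93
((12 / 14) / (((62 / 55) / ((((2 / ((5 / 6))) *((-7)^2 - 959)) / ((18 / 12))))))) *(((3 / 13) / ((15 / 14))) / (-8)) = 924 / 31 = 29.81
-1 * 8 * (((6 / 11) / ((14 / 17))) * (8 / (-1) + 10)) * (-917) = 106896 / 11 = 9717.82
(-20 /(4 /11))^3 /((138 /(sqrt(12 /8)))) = -166375 * sqrt(6) /276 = -1476.57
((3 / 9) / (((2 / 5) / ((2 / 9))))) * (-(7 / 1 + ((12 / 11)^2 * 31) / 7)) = -51965 / 22869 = -2.27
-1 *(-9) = 9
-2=-2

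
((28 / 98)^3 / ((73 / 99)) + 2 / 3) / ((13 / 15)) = 262270 / 325507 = 0.81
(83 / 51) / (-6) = -83 / 306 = -0.27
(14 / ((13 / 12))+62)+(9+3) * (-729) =-112750 / 13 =-8673.08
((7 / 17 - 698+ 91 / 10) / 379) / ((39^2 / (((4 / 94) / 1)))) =-117043 / 2302953705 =-0.00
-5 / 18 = -0.28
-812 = -812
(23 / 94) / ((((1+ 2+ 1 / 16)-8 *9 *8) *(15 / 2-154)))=368 / 126238757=0.00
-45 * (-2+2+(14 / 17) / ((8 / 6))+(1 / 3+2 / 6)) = -1965 / 34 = -57.79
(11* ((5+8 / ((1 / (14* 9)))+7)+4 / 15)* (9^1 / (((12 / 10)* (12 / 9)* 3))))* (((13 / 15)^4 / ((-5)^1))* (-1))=601009123 / 253125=2374.36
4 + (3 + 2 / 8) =29 / 4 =7.25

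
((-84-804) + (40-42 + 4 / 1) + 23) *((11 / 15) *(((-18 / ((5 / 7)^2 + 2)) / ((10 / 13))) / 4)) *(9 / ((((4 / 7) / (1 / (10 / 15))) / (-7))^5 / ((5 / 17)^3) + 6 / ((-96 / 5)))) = -74714017889112261660 / 1759043675021579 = -42474.23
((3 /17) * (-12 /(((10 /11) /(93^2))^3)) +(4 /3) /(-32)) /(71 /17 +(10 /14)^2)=-389102945665.22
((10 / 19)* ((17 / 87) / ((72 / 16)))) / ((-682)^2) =85 / 1729912437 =0.00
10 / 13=0.77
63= 63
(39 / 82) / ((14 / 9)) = 351 / 1148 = 0.31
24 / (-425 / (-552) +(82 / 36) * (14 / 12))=119232 / 17027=7.00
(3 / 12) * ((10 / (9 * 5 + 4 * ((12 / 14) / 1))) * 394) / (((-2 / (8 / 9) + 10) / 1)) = 27580 / 10509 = 2.62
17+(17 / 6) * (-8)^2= 595 / 3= 198.33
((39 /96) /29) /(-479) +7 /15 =3111389 /6667680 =0.47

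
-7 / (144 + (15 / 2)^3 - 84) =-56 / 3855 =-0.01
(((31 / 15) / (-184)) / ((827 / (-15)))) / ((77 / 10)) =155 / 5858468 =0.00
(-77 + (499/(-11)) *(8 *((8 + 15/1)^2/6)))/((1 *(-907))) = 1058425/29931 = 35.36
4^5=1024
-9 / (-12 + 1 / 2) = 18 / 23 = 0.78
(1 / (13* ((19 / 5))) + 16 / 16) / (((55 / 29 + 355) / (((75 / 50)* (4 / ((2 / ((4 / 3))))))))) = 1624 / 142025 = 0.01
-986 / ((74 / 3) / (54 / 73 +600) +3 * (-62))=64860066 / 12232565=5.30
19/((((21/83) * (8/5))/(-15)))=-39425/56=-704.02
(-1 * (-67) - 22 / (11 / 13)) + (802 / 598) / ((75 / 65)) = 14546 / 345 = 42.16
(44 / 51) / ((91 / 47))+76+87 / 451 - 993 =-1918028012 / 2093091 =-916.36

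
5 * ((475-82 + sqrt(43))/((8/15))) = 75 * sqrt(43)/8 + 29475/8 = 3745.85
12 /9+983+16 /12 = 2957 /3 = 985.67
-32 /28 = -8 /7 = -1.14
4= 4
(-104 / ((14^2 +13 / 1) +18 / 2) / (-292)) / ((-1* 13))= -1 / 7957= -0.00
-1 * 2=-2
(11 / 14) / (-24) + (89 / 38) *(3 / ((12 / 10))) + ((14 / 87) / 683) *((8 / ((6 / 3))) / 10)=1227096523 / 210746480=5.82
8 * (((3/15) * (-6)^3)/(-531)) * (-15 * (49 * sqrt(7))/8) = -3528 * sqrt(7)/59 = -158.21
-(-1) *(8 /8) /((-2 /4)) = -2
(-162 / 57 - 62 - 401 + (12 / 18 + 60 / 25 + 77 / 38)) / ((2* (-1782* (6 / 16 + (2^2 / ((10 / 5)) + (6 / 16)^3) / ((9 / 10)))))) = 8404064 / 172647585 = 0.05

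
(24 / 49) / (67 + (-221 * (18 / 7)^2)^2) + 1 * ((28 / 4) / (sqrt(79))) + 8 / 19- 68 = -6583445066628 / 97418579977 + 7 * sqrt(79) / 79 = -66.79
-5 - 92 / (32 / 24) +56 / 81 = -5938 / 81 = -73.31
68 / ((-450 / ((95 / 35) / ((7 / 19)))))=-12274 / 11025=-1.11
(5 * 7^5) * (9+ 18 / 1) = 2268945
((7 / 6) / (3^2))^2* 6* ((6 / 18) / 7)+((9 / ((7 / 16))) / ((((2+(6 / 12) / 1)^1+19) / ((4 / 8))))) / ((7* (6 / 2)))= 84733 / 3072006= 0.03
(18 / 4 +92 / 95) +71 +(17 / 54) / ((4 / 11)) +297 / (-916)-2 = 352477643 / 4699080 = 75.01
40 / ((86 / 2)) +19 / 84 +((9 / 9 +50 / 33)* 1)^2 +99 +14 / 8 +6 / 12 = 35641288 / 327789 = 108.73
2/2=1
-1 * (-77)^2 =-5929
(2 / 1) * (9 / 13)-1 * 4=-34 / 13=-2.62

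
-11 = -11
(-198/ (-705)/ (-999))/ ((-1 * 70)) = 11/ 2738925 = 0.00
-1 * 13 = -13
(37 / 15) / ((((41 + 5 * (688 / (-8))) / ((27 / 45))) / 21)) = -0.08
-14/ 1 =-14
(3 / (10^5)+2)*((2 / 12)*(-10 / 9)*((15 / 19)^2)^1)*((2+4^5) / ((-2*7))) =1800027 / 106400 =16.92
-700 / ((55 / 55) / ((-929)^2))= -604128700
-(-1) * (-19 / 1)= -19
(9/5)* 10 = 18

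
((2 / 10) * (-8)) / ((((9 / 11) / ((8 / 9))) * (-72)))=88 / 3645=0.02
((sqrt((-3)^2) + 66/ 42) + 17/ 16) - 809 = -89977/ 112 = -803.37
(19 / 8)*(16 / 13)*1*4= 152 / 13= 11.69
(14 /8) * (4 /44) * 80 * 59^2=487340 /11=44303.64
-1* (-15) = 15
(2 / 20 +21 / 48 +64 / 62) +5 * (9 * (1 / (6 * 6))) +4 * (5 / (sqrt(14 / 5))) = 6993 / 2480 +10 * sqrt(70) / 7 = 14.77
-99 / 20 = -4.95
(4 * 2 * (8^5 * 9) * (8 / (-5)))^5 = -2395312009372054973727322482375917568 / 3125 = -766499842999057591592743200000000.00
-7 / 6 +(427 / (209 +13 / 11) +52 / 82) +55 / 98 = 28708795 / 13934424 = 2.06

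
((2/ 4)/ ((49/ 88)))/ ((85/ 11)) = 484/ 4165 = 0.12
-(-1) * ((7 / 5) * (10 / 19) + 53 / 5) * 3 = 3231 / 95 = 34.01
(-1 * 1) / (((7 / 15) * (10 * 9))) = -1 / 42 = -0.02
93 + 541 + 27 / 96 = 634.28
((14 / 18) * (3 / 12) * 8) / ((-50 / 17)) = -119 / 225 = -0.53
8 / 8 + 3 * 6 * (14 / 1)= 253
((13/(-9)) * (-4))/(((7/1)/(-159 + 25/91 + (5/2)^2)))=-55501/441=-125.85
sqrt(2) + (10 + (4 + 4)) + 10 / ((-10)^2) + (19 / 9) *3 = sqrt(2) + 733 / 30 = 25.85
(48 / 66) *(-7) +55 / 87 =-4267 / 957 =-4.46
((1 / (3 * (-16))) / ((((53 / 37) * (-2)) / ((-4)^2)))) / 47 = 37 / 14946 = 0.00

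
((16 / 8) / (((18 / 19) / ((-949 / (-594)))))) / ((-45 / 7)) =-126217 / 240570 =-0.52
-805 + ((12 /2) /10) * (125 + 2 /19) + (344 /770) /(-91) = -485896676 /665665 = -729.94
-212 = -212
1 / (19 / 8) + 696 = 13232 / 19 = 696.42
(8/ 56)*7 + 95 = 96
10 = 10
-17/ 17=-1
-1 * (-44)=44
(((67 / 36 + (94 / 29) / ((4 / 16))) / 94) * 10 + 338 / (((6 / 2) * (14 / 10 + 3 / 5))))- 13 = 2203675 / 49068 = 44.91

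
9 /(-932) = -9 /932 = -0.01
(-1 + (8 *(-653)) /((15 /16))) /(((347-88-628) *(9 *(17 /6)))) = 0.59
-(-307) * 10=3070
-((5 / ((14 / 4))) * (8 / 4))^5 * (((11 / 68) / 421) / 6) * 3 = -0.04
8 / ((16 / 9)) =9 / 2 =4.50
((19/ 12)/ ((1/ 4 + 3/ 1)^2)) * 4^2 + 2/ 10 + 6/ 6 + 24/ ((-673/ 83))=1089386/ 1706055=0.64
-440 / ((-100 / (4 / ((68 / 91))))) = 2002 / 85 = 23.55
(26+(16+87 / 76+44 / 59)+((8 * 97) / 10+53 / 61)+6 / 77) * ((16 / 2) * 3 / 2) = 38680410567 / 26326685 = 1469.25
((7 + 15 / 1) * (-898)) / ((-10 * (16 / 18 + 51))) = 88902 / 2335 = 38.07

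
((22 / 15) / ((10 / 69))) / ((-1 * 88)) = -23 / 200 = -0.12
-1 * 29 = -29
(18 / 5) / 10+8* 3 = 609 / 25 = 24.36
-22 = -22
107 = 107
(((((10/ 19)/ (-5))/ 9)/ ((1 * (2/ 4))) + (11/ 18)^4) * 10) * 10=5788075/ 498636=11.61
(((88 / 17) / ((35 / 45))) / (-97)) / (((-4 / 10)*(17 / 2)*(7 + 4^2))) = 3960 / 4513313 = 0.00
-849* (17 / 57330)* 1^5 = -4811 / 19110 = -0.25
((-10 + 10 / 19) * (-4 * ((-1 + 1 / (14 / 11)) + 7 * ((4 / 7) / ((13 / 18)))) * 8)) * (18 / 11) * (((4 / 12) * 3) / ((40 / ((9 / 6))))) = 99144 / 1001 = 99.04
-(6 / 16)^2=-9 / 64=-0.14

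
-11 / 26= -0.42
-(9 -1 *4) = -5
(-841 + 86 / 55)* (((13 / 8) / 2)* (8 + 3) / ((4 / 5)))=-600197 / 64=-9378.08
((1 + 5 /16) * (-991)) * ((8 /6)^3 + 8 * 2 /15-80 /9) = 319102 /45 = 7091.16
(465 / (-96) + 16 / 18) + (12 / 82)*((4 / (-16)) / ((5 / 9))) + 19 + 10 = 1474777 / 59040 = 24.98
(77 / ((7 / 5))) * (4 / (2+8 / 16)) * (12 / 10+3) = 1848 / 5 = 369.60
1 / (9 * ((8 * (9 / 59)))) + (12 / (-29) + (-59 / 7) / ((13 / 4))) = -4986827 / 1710072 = -2.92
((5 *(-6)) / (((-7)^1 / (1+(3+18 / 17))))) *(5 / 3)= 4300 / 119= 36.13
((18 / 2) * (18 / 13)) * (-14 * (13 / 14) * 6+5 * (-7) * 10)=-69336 / 13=-5333.54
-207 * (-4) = 828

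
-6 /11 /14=-3 /77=-0.04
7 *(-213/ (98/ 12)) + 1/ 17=-21719/ 119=-182.51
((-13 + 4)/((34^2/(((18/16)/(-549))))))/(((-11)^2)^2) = 9/8259398048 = 0.00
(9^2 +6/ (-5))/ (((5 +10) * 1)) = 133/ 25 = 5.32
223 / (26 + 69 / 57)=4237 / 517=8.20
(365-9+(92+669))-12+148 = 1253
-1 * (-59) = 59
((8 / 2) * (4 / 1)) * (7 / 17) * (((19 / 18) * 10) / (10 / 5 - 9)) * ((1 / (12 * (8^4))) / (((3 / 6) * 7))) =-95 / 1645056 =-0.00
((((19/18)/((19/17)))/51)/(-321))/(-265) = 1/4593510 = 0.00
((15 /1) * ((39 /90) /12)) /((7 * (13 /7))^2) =0.00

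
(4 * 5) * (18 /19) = 360 /19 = 18.95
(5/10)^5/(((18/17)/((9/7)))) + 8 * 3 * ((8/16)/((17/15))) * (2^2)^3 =5161249/7616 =677.69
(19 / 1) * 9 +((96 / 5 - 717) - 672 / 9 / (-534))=-2109274 / 4005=-526.66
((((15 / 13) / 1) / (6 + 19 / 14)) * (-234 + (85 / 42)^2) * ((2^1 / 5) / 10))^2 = 164471613601 / 79067816100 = 2.08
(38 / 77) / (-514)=-19 / 19789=-0.00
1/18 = 0.06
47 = 47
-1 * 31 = -31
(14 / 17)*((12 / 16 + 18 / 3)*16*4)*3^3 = 163296 / 17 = 9605.65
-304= -304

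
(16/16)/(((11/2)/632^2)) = 798848/11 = 72622.55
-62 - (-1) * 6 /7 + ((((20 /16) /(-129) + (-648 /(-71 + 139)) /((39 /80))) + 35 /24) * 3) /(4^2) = -549507267 /8514688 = -64.54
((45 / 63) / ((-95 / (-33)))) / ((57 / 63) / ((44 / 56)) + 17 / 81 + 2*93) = 29403 / 22202887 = 0.00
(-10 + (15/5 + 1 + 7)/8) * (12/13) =-207/26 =-7.96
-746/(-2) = 373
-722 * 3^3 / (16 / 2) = -9747 / 4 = -2436.75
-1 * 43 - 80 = -123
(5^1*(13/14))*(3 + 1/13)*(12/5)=240/7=34.29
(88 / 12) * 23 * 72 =12144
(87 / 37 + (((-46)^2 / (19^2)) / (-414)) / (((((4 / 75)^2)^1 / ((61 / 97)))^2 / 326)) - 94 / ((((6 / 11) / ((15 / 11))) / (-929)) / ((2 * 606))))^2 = 4521642639613284675537790757878267089 / 64694109157687988224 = 69892648627281558.54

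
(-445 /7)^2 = 198025 /49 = 4041.33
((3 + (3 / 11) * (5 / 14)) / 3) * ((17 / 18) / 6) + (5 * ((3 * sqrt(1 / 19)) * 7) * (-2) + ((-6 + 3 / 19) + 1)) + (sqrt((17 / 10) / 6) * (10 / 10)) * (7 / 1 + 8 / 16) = -210 * sqrt(19) / 19 - 492929 / 105336 + sqrt(255) / 4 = -48.86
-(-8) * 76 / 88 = 76 / 11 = 6.91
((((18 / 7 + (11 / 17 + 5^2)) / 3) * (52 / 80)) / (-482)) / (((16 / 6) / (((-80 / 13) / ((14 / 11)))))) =18469 / 803012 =0.02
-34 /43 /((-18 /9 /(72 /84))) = 102 /301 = 0.34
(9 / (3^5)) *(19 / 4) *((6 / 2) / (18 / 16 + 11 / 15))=190 / 669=0.28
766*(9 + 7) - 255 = 12001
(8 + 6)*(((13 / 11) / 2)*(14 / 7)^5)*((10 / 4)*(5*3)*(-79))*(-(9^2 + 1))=707397600 / 11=64308872.73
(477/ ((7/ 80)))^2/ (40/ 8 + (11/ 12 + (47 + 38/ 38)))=17474227200/ 31703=551185.29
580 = 580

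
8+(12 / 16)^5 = 8435 / 1024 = 8.24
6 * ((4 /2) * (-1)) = -12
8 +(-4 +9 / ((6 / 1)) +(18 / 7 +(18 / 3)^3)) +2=3165 / 14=226.07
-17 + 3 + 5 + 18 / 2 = 0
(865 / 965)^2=29929 / 37249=0.80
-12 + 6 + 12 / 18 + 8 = 8 / 3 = 2.67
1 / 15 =0.07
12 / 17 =0.71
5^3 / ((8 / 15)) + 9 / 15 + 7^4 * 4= 393559 / 40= 9838.98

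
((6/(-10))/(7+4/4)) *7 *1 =-21/40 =-0.52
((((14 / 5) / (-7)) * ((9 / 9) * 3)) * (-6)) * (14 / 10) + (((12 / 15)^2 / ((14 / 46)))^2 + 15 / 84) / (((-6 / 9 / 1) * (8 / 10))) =284967 / 196000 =1.45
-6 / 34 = -3 / 17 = -0.18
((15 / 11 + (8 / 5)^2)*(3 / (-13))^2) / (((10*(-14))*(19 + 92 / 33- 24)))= 0.00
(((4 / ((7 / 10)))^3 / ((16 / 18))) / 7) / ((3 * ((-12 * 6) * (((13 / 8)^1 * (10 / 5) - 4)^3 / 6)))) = 128000 / 64827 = 1.97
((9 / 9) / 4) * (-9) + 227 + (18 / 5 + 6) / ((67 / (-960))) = 23369 / 268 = 87.20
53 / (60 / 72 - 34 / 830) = 131970 / 1973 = 66.89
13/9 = 1.44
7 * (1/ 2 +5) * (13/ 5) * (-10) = -1001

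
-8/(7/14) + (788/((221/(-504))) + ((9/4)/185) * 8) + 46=-72242592/40885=-1766.97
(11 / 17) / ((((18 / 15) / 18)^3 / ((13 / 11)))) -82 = 42481 / 17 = 2498.88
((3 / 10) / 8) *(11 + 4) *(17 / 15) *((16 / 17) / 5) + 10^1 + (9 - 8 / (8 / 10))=228 / 25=9.12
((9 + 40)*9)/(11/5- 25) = -735/38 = -19.34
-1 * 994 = -994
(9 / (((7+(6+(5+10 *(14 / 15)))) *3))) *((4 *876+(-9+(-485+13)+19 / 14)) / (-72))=-42341 / 9184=-4.61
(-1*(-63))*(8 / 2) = 252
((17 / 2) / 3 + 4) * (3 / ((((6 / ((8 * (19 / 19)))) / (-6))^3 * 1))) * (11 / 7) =-115456 / 7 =-16493.71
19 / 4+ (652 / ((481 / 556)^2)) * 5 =4035529299 / 925444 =4360.64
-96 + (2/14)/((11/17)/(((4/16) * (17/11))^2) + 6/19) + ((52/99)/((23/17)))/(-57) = -1645746492983/17147463102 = -95.98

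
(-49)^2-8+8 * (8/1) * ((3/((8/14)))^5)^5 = 1136272165922724308838823662807989/17592186044416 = 64589594667422961085.71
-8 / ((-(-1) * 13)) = -8 / 13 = -0.62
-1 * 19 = -19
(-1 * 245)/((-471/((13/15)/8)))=637/11304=0.06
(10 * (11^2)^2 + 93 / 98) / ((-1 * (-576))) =14348273 / 56448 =254.19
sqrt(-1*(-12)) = 2*sqrt(3) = 3.46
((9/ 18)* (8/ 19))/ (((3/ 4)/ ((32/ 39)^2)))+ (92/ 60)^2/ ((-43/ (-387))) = 46272313/ 2167425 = 21.35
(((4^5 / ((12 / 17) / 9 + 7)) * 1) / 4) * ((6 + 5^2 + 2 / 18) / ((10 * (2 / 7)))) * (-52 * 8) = -177422336 / 1083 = -163824.87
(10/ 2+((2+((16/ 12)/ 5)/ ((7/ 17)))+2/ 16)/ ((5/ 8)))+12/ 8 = 11483/ 1050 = 10.94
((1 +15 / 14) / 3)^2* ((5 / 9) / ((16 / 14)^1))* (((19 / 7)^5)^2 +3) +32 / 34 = 109605463340778619 / 21782231400888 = 5031.87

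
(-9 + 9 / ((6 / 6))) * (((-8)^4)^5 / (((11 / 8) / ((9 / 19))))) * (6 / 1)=0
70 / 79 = 0.89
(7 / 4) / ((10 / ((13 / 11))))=91 / 440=0.21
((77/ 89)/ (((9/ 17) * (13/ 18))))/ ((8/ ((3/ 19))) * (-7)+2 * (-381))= -3927/ 1937975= -0.00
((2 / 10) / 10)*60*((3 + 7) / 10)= 6 / 5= 1.20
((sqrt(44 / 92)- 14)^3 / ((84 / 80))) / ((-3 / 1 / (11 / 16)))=514.45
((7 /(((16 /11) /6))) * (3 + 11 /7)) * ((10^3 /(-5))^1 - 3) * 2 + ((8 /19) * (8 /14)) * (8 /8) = -7127704 /133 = -53591.76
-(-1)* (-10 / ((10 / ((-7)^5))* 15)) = 16807 / 15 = 1120.47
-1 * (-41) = 41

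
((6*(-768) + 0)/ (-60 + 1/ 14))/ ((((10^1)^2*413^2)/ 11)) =25344/ 511097825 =0.00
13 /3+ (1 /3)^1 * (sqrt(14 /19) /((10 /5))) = sqrt(266) /114+ 13 /3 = 4.48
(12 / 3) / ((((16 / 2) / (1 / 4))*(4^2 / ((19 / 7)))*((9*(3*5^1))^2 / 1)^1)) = 19 / 16329600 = 0.00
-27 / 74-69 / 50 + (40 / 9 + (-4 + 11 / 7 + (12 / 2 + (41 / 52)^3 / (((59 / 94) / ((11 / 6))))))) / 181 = -148113531205699 / 87502991284800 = -1.69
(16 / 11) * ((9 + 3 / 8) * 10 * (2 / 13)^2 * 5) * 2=60000 / 1859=32.28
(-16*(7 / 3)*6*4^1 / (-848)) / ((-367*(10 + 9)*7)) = -8 / 369569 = -0.00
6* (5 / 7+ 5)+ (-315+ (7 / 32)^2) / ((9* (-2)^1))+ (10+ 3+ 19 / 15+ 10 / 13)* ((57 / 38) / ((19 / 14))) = 10899440971 / 159344640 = 68.40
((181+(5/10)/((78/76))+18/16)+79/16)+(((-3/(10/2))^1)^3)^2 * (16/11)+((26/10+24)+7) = 23725581461/107250000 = 221.22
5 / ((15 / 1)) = 1 / 3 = 0.33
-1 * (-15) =15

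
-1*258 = -258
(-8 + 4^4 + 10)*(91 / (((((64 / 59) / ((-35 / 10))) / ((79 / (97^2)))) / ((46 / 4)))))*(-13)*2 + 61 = 114556230283 / 602176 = 190237.12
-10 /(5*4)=-1 /2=-0.50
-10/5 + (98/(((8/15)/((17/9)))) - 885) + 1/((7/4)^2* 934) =-148258861/274596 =-539.92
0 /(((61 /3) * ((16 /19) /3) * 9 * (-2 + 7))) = 0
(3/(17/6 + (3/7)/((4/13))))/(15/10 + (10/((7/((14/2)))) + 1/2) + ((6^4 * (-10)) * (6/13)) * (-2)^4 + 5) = -3276/441598345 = -0.00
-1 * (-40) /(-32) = -5 /4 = -1.25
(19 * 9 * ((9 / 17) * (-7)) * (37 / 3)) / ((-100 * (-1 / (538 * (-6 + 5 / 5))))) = 35741223 / 170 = 210242.49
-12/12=-1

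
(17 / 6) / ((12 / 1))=17 / 72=0.24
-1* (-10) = 10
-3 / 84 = -1 / 28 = -0.04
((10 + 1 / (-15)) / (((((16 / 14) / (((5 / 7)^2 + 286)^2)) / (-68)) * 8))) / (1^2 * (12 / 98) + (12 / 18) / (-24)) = -1497713666079 / 23380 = -64059609.33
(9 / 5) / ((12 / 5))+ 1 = 7 / 4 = 1.75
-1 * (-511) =511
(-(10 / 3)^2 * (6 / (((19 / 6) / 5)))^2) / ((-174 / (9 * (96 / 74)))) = 25920000 / 387353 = 66.92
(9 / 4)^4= 6561 / 256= 25.63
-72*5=-360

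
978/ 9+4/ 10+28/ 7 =1696/ 15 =113.07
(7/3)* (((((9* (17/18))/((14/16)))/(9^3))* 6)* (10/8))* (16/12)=680/2187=0.31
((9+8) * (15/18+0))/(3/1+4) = 85/42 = 2.02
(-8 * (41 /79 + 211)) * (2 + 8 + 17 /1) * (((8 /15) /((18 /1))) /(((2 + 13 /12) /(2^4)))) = -20533248 /2923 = -7024.72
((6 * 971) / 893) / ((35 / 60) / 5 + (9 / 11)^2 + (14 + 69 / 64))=676748160 / 1645608791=0.41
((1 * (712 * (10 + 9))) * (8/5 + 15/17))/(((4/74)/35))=369645836/17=21743872.71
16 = 16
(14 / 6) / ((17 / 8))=56 / 51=1.10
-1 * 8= -8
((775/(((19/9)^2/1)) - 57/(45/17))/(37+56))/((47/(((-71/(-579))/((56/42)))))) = 29288281/9136220490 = 0.00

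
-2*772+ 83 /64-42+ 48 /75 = -1584.06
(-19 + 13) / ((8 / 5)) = -15 / 4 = -3.75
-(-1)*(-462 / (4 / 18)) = -2079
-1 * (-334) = 334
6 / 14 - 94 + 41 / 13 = -90.42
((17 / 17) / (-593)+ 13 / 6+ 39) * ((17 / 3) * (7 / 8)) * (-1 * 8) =-17429335 / 10674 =-1632.88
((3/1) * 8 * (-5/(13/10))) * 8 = -9600/13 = -738.46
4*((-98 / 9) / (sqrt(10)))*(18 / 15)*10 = -784*sqrt(10) / 15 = -165.28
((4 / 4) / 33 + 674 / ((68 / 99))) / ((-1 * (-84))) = 1101013 / 94248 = 11.68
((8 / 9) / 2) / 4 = 1 / 9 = 0.11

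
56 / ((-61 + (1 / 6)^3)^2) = 2612736 / 173580625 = 0.02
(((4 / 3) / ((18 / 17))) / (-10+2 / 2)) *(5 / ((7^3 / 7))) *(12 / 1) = -680 / 3969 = -0.17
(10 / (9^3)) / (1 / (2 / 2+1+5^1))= 70 / 729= 0.10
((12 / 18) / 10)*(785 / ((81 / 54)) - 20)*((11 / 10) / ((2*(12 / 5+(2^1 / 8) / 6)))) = 6644 / 879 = 7.56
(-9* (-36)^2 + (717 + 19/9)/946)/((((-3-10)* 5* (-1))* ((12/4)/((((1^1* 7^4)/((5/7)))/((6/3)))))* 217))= -59605319606/128667825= -463.25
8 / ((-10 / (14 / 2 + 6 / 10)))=-152 / 25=-6.08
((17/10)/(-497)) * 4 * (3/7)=-102/17395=-0.01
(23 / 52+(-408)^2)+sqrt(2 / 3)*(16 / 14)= 8*sqrt(6) / 21+8656151 / 52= 166465.38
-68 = -68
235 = 235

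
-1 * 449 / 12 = -449 / 12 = -37.42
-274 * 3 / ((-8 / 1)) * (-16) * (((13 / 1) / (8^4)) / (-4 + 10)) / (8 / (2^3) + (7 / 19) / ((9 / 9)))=-2603 / 4096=-0.64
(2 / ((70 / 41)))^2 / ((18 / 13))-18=-17.01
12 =12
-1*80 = -80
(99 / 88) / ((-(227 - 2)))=-1 / 200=-0.00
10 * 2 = 20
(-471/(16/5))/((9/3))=-785/16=-49.06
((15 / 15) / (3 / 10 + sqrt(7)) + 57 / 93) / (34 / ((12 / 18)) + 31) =50*sqrt(7) / 28331 + 12199 / 1756522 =0.01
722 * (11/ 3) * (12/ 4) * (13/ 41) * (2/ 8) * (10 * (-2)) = -516230/ 41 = -12590.98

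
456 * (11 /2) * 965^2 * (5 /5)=2335512300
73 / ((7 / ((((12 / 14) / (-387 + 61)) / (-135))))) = 73 / 359415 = 0.00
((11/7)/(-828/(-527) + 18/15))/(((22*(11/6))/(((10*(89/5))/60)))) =46903/1124508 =0.04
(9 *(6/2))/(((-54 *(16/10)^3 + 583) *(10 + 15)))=135/45227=0.00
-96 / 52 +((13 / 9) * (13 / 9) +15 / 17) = 20096 / 17901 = 1.12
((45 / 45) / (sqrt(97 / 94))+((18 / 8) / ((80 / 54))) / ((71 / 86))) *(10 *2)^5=3200000 *sqrt(9118) / 97+417960000 / 71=9036887.38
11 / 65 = 0.17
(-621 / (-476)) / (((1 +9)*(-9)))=-69 / 4760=-0.01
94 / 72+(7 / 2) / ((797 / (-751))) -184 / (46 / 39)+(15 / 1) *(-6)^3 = -97495199 / 28692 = -3397.99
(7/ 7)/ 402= 1/ 402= 0.00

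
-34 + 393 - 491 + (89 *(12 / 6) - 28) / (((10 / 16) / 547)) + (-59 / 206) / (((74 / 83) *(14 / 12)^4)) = 1200030285600 / 9150211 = 131147.83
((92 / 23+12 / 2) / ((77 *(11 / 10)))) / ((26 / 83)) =4150 / 11011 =0.38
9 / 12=3 / 4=0.75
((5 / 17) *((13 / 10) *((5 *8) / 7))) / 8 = 65 / 238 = 0.27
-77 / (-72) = 77 / 72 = 1.07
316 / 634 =158 / 317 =0.50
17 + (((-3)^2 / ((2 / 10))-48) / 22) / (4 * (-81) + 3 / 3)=120805 / 7106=17.00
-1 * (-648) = 648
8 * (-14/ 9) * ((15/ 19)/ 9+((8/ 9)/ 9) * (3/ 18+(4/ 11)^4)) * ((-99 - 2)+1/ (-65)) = 5264713245344/ 39544535745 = 133.13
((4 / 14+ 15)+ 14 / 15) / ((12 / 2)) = 2.70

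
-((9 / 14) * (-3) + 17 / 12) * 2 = 1.02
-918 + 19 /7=-6407 /7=-915.29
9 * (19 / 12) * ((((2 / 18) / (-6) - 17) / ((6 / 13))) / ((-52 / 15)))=87305 / 576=151.57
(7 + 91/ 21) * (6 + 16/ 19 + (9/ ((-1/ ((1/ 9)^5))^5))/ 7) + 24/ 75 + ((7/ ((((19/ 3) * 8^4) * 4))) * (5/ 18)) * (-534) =1014923203204554083669303985810833/ 13036261698630505035973033574400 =77.85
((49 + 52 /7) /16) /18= 395 /2016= 0.20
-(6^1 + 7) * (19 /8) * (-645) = 19914.38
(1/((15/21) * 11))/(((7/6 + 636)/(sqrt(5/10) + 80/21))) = 21 * sqrt(2)/210265 + 32/42053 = 0.00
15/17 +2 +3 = 100/17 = 5.88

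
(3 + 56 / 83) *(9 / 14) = 2745 / 1162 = 2.36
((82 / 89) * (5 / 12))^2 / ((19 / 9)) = 42025 / 601996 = 0.07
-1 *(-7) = 7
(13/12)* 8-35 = -79/3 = -26.33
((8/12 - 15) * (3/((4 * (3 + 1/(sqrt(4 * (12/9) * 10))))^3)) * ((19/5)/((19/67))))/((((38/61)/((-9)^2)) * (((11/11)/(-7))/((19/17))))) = 296.70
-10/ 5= -2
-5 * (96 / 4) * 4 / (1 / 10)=-4800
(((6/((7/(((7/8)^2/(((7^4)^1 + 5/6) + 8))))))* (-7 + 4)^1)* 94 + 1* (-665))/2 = -76930763/231344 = -332.54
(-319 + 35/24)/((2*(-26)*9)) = 7621/11232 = 0.68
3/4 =0.75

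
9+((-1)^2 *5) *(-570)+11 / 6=-17035 / 6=-2839.17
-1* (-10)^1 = 10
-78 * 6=-468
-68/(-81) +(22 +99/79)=154169/6399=24.09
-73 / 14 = -5.21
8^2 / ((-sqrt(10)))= -32 * sqrt(10) / 5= -20.24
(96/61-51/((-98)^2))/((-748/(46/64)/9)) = -190206711/14022761984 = -0.01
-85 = -85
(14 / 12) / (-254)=-7 / 1524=-0.00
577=577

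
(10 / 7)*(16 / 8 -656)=-6540 / 7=-934.29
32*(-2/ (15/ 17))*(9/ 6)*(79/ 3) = -42976/ 15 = -2865.07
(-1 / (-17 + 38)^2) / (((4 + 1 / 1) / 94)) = -94 / 2205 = -0.04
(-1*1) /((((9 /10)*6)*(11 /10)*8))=-25 /1188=-0.02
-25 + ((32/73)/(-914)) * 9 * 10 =-25.04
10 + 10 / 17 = 180 / 17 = 10.59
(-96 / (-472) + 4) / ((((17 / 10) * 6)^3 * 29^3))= 31000 / 190878289101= 0.00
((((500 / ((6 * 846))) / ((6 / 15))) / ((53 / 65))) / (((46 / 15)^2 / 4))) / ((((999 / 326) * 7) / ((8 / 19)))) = 1324375000 / 525252083139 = 0.00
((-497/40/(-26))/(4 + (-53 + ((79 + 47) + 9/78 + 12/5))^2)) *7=226135/385764356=0.00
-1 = -1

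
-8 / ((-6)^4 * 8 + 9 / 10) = -80 / 103689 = -0.00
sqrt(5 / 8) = sqrt(10) / 4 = 0.79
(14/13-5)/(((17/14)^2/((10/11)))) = -5880/2431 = -2.42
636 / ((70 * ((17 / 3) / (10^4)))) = 1908000 / 119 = 16033.61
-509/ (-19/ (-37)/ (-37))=696821/ 19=36674.79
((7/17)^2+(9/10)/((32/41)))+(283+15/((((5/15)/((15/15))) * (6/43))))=56118961/92480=606.82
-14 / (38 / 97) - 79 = -2180 / 19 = -114.74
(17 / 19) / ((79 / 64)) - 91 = -135503 / 1501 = -90.28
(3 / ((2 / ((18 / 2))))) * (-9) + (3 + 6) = -225 / 2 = -112.50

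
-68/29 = -2.34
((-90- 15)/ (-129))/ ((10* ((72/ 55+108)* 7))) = 55/ 517032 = 0.00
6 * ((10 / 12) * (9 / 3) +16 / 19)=381 / 19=20.05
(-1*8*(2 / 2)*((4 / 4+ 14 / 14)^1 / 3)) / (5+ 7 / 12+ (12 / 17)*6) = -1088 / 2003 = -0.54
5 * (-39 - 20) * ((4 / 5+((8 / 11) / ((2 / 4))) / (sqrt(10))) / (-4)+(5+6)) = -3186+118 * sqrt(10) / 11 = -3152.08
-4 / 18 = -2 / 9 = -0.22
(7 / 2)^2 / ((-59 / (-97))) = 4753 / 236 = 20.14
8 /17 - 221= -3749 /17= -220.53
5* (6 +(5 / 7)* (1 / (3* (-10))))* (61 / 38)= 76555 / 1596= 47.97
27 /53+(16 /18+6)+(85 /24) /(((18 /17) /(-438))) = -5562473 /3816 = -1457.67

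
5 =5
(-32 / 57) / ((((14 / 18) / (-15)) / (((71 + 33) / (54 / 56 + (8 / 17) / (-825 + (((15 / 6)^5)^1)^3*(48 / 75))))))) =12414043654272000 / 10631025667813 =1167.72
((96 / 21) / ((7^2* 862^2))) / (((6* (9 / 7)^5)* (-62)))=-98 / 1020117119877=-0.00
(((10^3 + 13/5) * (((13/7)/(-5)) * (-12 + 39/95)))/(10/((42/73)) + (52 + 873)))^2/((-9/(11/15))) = -18876791643023457/11045587507812500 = -1.71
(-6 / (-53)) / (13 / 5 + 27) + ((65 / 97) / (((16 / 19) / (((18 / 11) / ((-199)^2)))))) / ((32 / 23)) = 81629512485 / 21212318102272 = 0.00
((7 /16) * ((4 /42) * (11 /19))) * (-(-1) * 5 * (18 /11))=15 /76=0.20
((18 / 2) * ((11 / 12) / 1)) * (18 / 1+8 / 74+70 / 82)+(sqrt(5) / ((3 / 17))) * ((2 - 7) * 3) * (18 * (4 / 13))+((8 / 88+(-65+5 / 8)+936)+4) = 137787961 / 133496 - 6120 * sqrt(5) / 13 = -20.52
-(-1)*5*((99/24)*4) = 82.50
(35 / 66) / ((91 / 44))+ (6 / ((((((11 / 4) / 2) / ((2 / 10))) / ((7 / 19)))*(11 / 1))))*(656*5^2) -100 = 34038010 / 89661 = 379.63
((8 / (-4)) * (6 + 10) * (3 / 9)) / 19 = -32 / 57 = -0.56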